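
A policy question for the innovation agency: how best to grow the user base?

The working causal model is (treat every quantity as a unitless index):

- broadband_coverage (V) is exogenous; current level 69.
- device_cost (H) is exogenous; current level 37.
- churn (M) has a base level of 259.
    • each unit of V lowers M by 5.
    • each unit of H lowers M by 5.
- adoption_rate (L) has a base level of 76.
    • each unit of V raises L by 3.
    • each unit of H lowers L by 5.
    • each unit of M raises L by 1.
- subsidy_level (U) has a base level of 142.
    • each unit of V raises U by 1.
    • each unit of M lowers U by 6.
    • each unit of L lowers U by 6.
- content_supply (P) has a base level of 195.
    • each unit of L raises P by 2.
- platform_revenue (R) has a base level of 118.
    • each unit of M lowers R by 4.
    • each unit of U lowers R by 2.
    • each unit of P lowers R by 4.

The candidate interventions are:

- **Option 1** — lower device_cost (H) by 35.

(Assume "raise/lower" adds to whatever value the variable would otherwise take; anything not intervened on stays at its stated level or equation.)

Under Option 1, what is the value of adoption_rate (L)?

Option 1 (H − 35):
  V = 69
  H = 37 − 35 = 2
  M = 259 − 5·69 − 5·2 = -96
  L = 76 + 3·69 − 5·2 + (-96) = 177

177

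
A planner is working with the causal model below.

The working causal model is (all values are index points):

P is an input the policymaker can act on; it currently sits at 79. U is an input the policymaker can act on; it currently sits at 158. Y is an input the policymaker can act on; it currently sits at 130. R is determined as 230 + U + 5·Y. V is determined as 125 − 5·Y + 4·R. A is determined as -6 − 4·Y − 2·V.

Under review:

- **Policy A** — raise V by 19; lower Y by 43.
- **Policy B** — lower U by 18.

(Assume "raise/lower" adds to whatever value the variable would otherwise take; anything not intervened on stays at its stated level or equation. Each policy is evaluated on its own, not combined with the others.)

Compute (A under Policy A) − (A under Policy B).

Policy A (V + 19, Y − 43):
  U = 158
  Y = 130 − 43 = 87
  R = 230 + 158 + 5·87 = 823
  V = 125 − 5·87 + 4·823 (+19 from intervention) = 3001
  A = -6 − 4·87 − 2·3001 = -6356
Policy B (U − 18):
  U = 158 − 18 = 140
  Y = 130
  R = 230 + 140 + 5·130 = 1020
  V = 125 − 5·130 + 4·1020 = 3555
  A = -6 − 4·130 − 2·3555 = -7636
A: -6356 − (-7636) = 1280

1280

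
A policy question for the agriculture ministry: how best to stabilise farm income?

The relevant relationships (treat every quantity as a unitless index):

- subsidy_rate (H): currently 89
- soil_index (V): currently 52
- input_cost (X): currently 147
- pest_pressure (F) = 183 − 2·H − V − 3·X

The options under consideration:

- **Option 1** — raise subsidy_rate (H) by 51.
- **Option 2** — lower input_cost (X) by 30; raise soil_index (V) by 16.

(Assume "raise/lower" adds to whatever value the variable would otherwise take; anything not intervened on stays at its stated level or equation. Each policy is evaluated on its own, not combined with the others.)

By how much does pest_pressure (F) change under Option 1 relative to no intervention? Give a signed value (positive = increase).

-102

Baseline:
  H = 89
  V = 52
  X = 147
  F = 183 − 2·89 − 52 − 3·147 = -488
Option 1 (H + 51):
  H = 89 + 51 = 140
  V = 52
  X = 147
  F = 183 − 2·140 − 52 − 3·147 = -590
Change in F: -590 − (-488) = -102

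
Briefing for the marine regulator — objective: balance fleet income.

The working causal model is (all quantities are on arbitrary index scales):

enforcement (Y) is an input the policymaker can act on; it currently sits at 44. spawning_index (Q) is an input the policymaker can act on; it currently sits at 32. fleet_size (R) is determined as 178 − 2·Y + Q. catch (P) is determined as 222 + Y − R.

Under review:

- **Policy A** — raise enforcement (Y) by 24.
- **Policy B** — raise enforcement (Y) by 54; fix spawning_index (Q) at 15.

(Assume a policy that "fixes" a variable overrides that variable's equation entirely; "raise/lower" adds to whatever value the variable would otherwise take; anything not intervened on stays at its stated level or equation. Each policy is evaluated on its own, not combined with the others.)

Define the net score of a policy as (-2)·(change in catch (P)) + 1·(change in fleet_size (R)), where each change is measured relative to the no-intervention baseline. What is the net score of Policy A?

Baseline:
  Y = 44
  Q = 32
  R = 178 − 2·44 + 32 = 122
  P = 222 + 44 − 122 = 144
Policy A (Y + 24):
  Y = 44 + 24 = 68
  Q = 32
  R = 178 − 2·68 + 32 = 74
  P = 222 + 68 − 74 = 216
ΔP = 216 − 144 = 72; ΔR = 74 − 122 = -48
Score = (-2)·72 + 1·(-48) = -192

-192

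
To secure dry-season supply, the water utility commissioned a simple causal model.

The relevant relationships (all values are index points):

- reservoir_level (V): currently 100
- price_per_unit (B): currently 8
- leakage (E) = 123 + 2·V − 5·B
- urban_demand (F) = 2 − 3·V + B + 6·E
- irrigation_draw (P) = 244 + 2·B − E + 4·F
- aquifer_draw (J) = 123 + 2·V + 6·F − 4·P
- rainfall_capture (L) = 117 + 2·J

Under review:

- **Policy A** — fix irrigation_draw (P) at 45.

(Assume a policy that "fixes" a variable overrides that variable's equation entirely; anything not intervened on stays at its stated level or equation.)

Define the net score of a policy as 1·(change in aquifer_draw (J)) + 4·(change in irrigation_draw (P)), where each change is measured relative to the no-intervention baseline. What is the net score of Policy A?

Baseline:
  V = 100
  B = 8
  E = 123 + 2·100 − 5·8 = 283
  F = 2 − 3·100 + 8 + 6·283 = 1408
  P = 244 + 2·8 − 283 + 4·1408 = 5609
  J = 123 + 2·100 + 6·1408 − 4·5609 = -13665
Policy A (P := 45):
  V = 100
  B = 8
  E = 123 + 2·100 − 5·8 = 283
  F = 2 − 3·100 + 8 + 6·283 = 1408
  P = 45
  J = 123 + 2·100 + 6·1408 − 4·45 = 8591
ΔJ = 8591 − (-13665) = 22256; ΔP = 45 − 5609 = -5564
Score = 1·22256 + 4·(-5564) = 0

0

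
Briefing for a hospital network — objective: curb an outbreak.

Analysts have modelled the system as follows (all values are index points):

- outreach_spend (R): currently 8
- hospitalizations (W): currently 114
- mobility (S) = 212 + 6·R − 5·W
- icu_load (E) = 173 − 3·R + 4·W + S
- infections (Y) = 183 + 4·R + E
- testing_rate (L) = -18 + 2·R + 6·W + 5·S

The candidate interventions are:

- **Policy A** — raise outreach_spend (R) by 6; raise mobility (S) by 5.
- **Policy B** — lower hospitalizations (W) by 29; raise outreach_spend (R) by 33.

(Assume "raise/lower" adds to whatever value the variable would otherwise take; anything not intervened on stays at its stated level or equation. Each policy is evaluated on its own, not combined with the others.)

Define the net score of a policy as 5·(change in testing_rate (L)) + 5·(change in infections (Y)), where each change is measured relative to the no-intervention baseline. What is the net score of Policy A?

Baseline:
  R = 8
  W = 114
  S = 212 + 6·8 − 5·114 = -310
  E = 173 − 3·8 + 4·114 + (-310) = 295
  Y = 183 + 4·8 + 295 = 510
  L = -18 + 2·8 + 6·114 + 5·(-310) = -868
Policy A (R + 6, S + 5):
  R = 8 + 6 = 14
  W = 114
  S = 212 + 6·14 − 5·114 (+5 from intervention) = -269
  E = 173 − 3·14 + 4·114 + (-269) = 318
  Y = 183 + 4·14 + 318 = 557
  L = -18 + 2·14 + 6·114 + 5·(-269) = -651
ΔL = -651 − (-868) = 217; ΔY = 557 − 510 = 47
Score = 5·217 + 5·47 = 1320

1320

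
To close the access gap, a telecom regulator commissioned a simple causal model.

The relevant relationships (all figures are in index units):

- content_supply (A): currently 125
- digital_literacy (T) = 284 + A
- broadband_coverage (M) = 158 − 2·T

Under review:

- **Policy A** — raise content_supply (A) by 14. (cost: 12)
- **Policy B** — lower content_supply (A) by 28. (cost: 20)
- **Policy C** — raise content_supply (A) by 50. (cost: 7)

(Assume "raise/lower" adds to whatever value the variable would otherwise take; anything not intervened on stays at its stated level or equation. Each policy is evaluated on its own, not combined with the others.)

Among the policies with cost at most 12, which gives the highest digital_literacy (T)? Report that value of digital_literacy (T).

Policy A (A + 14):
  A = 125 + 14 = 139
  T = 284 + 139 = 423
Policy C (A + 50):
  A = 125 + 50 = 175
  T = 284 + 175 = 459
Comparing — Policy A: T=423, Policy C: T=459. Highest is 459 (Policy C).

459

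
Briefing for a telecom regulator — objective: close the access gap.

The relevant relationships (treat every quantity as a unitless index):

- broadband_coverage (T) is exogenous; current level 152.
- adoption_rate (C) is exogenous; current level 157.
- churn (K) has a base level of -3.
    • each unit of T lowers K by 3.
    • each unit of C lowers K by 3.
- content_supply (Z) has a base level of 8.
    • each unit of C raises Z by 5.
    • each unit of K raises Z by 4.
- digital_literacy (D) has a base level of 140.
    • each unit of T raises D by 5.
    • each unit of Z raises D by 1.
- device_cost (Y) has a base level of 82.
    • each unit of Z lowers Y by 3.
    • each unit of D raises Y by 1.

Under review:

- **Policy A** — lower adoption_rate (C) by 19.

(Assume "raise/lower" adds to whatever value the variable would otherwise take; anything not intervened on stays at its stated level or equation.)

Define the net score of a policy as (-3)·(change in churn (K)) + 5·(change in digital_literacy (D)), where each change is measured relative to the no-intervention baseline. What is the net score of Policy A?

Baseline:
  T = 152
  C = 157
  K = -3 − 3·152 − 3·157 = -930
  Z = 8 + 5·157 + 4·(-930) = -2927
  D = 140 + 5·152 + (-2927) = -2027
Policy A (C − 19):
  T = 152
  C = 157 − 19 = 138
  K = -3 − 3·152 − 3·138 = -873
  Z = 8 + 5·138 + 4·(-873) = -2794
  D = 140 + 5·152 + (-2794) = -1894
ΔK = -873 − (-930) = 57; ΔD = -1894 − (-2027) = 133
Score = (-3)·57 + 5·133 = 494

494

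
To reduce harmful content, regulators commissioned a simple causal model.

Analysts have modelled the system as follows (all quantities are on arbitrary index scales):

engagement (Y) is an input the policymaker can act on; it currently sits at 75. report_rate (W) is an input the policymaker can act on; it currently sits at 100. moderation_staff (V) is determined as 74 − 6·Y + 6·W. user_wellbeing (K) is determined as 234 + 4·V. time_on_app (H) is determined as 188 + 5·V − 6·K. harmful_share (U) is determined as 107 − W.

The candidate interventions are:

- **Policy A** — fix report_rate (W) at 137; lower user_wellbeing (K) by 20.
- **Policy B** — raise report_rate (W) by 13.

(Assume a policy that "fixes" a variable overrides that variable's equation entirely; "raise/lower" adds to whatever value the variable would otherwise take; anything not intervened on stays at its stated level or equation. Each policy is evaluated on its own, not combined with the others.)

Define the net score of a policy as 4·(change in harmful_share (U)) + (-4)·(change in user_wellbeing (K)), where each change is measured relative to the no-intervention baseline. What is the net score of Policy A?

-3620

Baseline:
  Y = 75
  W = 100
  V = 74 − 6·75 + 6·100 = 224
  K = 234 + 4·224 = 1130
  U = 107 − 100 = 7
Policy A (W := 137, K − 20):
  Y = 75
  W = 137
  V = 74 − 6·75 + 6·137 = 446
  K = 234 + 4·446 (−20 from intervention) = 1998
  U = 107 − 137 = -30
ΔU = -30 − 7 = -37; ΔK = 1998 − 1130 = 868
Score = 4·(-37) + (-4)·868 = -3620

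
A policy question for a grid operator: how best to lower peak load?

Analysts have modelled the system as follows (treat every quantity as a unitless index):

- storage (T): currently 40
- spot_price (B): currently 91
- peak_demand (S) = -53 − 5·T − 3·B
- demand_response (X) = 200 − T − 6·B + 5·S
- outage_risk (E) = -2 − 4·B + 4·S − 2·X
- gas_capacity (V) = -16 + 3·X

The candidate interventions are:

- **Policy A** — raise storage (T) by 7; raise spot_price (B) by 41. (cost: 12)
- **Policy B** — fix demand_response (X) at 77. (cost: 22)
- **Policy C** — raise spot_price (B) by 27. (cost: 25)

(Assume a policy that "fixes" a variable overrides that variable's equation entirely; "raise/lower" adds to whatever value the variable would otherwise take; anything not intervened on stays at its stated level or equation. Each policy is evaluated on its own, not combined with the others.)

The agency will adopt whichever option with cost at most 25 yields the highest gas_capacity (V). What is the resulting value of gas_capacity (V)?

215

Policy A (T + 7, B + 41):
  T = 40 + 7 = 47
  B = 91 + 41 = 132
  S = -53 − 5·47 − 3·132 = -684
  X = 200 − 47 − 6·132 + 5·(-684) = -4059
  V = -16 + 3·(-4059) = -12193
Policy B (X := 77):
  T = 40
  B = 91
  S = -53 − 5·40 − 3·91 = -526
  X = 77
  V = -16 + 3·77 = 215
Policy C (B + 27):
  T = 40
  B = 91 + 27 = 118
  S = -53 − 5·40 − 3·118 = -607
  X = 200 − 40 − 6·118 + 5·(-607) = -3583
  V = -16 + 3·(-3583) = -10765
Comparing — Policy A: V=-12193, Policy B: V=215, Policy C: V=-10765. Highest is 215 (Policy B).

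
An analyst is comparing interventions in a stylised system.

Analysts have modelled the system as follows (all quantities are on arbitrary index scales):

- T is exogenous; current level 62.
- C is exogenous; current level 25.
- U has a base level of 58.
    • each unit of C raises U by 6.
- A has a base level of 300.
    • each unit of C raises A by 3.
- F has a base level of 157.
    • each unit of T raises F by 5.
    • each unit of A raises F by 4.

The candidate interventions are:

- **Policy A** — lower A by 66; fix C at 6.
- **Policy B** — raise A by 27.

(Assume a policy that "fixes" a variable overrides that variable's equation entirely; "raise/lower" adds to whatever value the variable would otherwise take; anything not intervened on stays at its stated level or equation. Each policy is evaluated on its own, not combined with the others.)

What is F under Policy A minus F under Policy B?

Policy A (A − 66, C := 6):
  T = 62
  C = 6
  A = 300 + 3·6 (−66 from intervention) = 252
  F = 157 + 5·62 + 4·252 = 1475
Policy B (A + 27):
  T = 62
  C = 25
  A = 300 + 3·25 (+27 from intervention) = 402
  F = 157 + 5·62 + 4·402 = 2075
F: 1475 − 2075 = -600

-600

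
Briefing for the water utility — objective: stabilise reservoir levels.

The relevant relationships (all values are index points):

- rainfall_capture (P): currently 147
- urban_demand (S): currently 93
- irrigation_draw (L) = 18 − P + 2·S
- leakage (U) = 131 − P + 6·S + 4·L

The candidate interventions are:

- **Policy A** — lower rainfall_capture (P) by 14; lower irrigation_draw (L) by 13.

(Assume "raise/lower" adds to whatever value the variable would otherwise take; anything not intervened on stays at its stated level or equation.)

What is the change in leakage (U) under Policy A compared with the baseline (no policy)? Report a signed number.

Baseline:
  P = 147
  S = 93
  L = 18 − 147 + 2·93 = 57
  U = 131 − 147 + 6·93 + 4·57 = 770
Policy A (P − 14, L − 13):
  P = 147 − 14 = 133
  S = 93
  L = 18 − 133 + 2·93 (−13 from intervention) = 58
  U = 131 − 133 + 6·93 + 4·58 = 788
Change in U: 788 − 770 = 18

18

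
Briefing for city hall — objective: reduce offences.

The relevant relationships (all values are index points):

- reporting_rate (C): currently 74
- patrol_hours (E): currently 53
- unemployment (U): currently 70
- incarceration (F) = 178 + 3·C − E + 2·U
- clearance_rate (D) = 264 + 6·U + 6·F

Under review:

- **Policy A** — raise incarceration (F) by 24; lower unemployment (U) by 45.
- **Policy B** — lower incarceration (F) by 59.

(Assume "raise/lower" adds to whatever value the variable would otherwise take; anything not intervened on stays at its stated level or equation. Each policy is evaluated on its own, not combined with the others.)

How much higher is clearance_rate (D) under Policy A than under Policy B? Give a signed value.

-312

Policy A (F + 24, U − 45):
  C = 74
  E = 53
  U = 70 − 45 = 25
  F = 178 + 3·74 − 53 + 2·25 (+24 from intervention) = 421
  D = 264 + 6·25 + 6·421 = 2940
Policy B (F − 59):
  C = 74
  E = 53
  U = 70
  F = 178 + 3·74 − 53 + 2·70 (−59 from intervention) = 428
  D = 264 + 6·70 + 6·428 = 3252
D: 2940 − 3252 = -312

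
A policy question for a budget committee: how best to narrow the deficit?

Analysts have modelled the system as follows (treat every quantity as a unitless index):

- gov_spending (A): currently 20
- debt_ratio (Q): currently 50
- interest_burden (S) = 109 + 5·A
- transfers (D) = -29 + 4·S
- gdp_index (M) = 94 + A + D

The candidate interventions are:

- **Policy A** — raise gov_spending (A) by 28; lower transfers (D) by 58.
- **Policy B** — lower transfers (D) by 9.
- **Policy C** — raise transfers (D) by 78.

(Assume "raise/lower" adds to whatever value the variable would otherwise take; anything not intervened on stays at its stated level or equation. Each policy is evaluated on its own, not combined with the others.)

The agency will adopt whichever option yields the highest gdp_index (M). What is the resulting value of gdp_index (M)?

Policy A (A + 28, D − 58):
  A = 20 + 28 = 48
  S = 109 + 5·48 = 349
  D = -29 + 4·349 (−58 from intervention) = 1309
  M = 94 + 48 + 1309 = 1451
Policy B (D − 9):
  A = 20
  S = 109 + 5·20 = 209
  D = -29 + 4·209 (−9 from intervention) = 798
  M = 94 + 20 + 798 = 912
Policy C (D + 78):
  A = 20
  S = 109 + 5·20 = 209
  D = -29 + 4·209 (+78 from intervention) = 885
  M = 94 + 20 + 885 = 999
Comparing — Policy A: M=1451, Policy B: M=912, Policy C: M=999. Highest is 1451 (Policy A).

1451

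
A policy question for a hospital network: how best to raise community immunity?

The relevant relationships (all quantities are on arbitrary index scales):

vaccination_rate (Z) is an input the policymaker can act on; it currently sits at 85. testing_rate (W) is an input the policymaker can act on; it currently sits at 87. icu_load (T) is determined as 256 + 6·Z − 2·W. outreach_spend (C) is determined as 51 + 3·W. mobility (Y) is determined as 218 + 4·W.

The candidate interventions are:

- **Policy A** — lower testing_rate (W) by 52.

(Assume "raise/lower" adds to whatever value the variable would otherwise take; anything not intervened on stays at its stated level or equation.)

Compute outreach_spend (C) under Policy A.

Policy A (W − 52):
  W = 87 − 52 = 35
  C = 51 + 3·35 = 156

156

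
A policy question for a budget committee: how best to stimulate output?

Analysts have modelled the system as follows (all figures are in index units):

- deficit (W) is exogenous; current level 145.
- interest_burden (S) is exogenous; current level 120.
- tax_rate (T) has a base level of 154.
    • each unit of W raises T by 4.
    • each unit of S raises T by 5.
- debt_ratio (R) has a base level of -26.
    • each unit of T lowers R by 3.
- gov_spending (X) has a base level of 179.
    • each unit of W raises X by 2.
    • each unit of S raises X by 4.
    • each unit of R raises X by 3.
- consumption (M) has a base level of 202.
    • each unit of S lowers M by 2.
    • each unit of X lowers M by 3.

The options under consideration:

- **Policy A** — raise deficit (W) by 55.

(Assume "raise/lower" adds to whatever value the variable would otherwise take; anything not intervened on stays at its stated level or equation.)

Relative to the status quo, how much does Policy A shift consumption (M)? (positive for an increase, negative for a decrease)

5610

Baseline:
  W = 145
  S = 120
  T = 154 + 4·145 + 5·120 = 1334
  R = -26 − 3·1334 = -4028
  X = 179 + 2·145 + 4·120 + 3·(-4028) = -11135
  M = 202 − 2·120 − 3·(-11135) = 33367
Policy A (W + 55):
  W = 145 + 55 = 200
  S = 120
  T = 154 + 4·200 + 5·120 = 1554
  R = -26 − 3·1554 = -4688
  X = 179 + 2·200 + 4·120 + 3·(-4688) = -13005
  M = 202 − 2·120 − 3·(-13005) = 38977
Change in M: 38977 − 33367 = 5610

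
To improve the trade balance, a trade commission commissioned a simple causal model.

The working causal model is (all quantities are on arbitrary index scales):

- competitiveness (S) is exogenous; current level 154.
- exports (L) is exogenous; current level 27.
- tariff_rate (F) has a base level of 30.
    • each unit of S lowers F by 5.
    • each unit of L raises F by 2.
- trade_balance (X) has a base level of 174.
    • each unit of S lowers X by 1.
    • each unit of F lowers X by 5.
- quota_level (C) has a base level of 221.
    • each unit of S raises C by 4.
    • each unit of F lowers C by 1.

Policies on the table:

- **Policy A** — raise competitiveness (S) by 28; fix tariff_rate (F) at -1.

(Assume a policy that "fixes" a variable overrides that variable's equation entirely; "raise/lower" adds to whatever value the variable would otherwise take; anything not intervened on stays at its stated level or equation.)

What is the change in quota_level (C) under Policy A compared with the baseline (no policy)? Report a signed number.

Baseline:
  S = 154
  L = 27
  F = 30 − 5·154 + 2·27 = -686
  C = 221 + 4·154 − (-686) = 1523
Policy A (S + 28, F := -1):
  S = 154 + 28 = 182
  L = 27
  F = -1
  C = 221 + 4·182 − (-1) = 950
Change in C: 950 − 1523 = -573

-573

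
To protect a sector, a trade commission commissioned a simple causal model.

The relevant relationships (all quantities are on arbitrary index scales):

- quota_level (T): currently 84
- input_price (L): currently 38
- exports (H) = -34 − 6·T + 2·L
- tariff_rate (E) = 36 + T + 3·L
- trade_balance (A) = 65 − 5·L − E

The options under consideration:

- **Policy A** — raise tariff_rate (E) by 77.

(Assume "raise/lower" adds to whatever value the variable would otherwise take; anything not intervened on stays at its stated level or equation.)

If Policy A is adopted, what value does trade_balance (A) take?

-436

Policy A (E + 77):
  T = 84
  L = 38
  E = 36 + 84 + 3·38 (+77 from intervention) = 311
  A = 65 − 5·38 − 311 = -436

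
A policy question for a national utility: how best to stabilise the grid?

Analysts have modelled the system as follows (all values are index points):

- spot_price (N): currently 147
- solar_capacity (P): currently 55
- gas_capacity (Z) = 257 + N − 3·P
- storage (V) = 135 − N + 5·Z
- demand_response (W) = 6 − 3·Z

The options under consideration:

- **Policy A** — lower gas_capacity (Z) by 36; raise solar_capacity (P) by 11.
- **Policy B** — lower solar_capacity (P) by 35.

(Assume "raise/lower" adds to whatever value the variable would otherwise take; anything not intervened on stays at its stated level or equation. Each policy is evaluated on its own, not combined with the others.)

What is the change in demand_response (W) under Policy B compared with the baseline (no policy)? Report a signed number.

Baseline:
  N = 147
  P = 55
  Z = 257 + 147 − 3·55 = 239
  W = 6 − 3·239 = -711
Policy B (P − 35):
  N = 147
  P = 55 − 35 = 20
  Z = 257 + 147 − 3·20 = 344
  W = 6 − 3·344 = -1026
Change in W: -1026 − (-711) = -315

-315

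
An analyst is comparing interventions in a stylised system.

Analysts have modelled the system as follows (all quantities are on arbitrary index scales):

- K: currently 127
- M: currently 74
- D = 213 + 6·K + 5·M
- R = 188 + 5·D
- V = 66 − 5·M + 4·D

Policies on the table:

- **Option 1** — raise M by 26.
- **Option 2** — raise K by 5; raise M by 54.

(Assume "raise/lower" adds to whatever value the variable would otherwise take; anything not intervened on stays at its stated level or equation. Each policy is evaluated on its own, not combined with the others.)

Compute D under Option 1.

1475

Option 1 (M + 26):
  K = 127
  M = 74 + 26 = 100
  D = 213 + 6·127 + 5·100 = 1475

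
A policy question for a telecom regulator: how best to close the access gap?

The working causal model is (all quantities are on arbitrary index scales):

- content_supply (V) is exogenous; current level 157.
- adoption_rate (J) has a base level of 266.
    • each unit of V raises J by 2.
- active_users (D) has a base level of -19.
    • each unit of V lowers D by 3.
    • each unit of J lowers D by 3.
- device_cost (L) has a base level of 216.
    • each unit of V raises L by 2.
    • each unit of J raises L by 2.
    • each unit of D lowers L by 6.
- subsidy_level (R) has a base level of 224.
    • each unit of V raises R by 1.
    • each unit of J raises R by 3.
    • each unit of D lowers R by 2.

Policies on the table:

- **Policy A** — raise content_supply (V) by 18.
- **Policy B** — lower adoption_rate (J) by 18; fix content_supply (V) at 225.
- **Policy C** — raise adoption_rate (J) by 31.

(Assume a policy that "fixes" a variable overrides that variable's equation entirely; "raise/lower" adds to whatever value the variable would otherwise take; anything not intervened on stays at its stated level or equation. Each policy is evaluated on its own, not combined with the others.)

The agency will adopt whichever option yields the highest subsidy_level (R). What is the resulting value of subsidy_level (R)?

Policy A (V + 18):
  V = 157 + 18 = 175
  J = 266 + 2·175 = 616
  D = -19 − 3·175 − 3·616 = -2392
  R = 224 + 175 + 3·616 − 2·(-2392) = 7031
Policy B (J − 18, V := 225):
  V = 225
  J = 266 + 2·225 (−18 from intervention) = 698
  D = -19 − 3·225 − 3·698 = -2788
  R = 224 + 225 + 3·698 − 2·(-2788) = 8119
Policy C (J + 31):
  V = 157
  J = 266 + 2·157 (+31 from intervention) = 611
  D = -19 − 3·157 − 3·611 = -2323
  R = 224 + 157 + 3·611 − 2·(-2323) = 6860
Comparing — Policy A: R=7031, Policy B: R=8119, Policy C: R=6860. Highest is 8119 (Policy B).

8119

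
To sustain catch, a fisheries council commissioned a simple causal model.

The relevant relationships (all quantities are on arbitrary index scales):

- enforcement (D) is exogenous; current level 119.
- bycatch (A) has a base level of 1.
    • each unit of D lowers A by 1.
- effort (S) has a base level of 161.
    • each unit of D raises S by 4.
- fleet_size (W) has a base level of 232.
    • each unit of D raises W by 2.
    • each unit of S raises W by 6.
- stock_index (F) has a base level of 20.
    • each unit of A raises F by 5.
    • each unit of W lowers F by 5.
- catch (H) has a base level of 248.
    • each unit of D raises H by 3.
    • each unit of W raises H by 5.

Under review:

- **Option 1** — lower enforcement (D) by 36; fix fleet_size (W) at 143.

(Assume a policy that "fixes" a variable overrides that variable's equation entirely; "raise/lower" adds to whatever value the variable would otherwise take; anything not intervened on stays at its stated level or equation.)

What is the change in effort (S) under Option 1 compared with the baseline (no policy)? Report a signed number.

-144

Baseline:
  D = 119
  S = 161 + 4·119 = 637
Option 1 (D − 36, W := 143):
  D = 119 − 36 = 83
  S = 161 + 4·83 = 493
Change in S: 493 − 637 = -144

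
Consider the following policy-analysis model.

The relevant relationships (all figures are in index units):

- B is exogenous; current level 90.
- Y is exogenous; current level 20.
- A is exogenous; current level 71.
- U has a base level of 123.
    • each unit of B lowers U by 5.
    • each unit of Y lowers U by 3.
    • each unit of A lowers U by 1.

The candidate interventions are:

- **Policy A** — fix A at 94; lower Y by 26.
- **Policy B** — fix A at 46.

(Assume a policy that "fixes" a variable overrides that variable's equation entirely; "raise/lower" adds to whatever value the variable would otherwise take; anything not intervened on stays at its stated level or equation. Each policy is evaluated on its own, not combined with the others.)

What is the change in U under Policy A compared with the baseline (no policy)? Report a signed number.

55

Baseline:
  B = 90
  Y = 20
  A = 71
  U = 123 − 5·90 − 3·20 − 71 = -458
Policy A (A := 94, Y − 26):
  B = 90
  Y = 20 − 26 = -6
  A = 94
  U = 123 − 5·90 − 3·(-6) − 94 = -403
Change in U: -403 − (-458) = 55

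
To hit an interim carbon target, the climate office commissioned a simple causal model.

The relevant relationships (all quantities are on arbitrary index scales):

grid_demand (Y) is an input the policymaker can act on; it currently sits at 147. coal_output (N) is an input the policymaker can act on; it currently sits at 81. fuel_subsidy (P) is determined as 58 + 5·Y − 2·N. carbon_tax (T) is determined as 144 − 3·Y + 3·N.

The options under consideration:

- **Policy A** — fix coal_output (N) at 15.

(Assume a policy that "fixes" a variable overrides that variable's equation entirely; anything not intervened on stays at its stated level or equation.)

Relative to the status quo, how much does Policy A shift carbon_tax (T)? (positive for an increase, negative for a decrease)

-198

Baseline:
  Y = 147
  N = 81
  T = 144 − 3·147 + 3·81 = -54
Policy A (N := 15):
  Y = 147
  N = 15
  T = 144 − 3·147 + 3·15 = -252
Change in T: -252 − (-54) = -198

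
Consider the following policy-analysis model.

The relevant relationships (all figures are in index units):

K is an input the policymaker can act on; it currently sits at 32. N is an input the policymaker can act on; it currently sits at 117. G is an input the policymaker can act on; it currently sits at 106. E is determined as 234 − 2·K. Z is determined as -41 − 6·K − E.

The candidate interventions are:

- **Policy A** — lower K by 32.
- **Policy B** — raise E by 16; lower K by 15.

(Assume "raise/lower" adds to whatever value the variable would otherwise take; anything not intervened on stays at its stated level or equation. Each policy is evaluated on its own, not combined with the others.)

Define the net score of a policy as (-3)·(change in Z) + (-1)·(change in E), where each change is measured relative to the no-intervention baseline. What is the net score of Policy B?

Baseline:
  K = 32
  E = 234 − 2·32 = 170
  Z = -41 − 6·32 − 170 = -403
Policy B (E + 16, K − 15):
  K = 32 − 15 = 17
  E = 234 − 2·17 (+16 from intervention) = 216
  Z = -41 − 6·17 − 216 = -359
ΔZ = -359 − (-403) = 44; ΔE = 216 − 170 = 46
Score = (-3)·44 + (-1)·46 = -178

-178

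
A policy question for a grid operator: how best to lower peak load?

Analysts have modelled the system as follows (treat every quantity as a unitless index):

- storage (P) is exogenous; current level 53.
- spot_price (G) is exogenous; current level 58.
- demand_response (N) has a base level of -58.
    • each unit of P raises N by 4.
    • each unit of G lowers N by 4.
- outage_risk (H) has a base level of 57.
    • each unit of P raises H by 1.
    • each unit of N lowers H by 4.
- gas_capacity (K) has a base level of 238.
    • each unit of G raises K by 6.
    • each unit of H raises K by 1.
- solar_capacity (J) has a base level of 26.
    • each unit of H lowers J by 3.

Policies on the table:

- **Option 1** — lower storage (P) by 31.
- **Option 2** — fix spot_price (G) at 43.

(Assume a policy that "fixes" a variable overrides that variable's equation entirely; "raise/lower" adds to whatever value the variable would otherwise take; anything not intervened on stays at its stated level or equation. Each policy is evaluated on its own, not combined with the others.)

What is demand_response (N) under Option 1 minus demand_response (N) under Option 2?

-184

Option 1 (P − 31):
  P = 53 − 31 = 22
  G = 58
  N = -58 + 4·22 − 4·58 = -202
Option 2 (G := 43):
  P = 53
  G = 43
  N = -58 + 4·53 − 4·43 = -18
N: -202 − (-18) = -184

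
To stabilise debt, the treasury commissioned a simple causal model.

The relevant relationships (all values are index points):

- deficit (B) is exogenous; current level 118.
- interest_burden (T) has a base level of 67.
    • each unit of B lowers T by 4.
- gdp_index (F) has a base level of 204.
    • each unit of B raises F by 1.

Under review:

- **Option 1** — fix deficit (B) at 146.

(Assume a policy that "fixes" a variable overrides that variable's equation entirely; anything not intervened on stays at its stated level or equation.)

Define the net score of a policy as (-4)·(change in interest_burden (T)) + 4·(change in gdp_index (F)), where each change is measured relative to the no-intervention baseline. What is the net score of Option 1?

Baseline:
  B = 118
  T = 67 − 4·118 = -405
  F = 204 + 118 = 322
Option 1 (B := 146):
  B = 146
  T = 67 − 4·146 = -517
  F = 204 + 146 = 350
ΔT = -517 − (-405) = -112; ΔF = 350 − 322 = 28
Score = (-4)·(-112) + 4·28 = 560

560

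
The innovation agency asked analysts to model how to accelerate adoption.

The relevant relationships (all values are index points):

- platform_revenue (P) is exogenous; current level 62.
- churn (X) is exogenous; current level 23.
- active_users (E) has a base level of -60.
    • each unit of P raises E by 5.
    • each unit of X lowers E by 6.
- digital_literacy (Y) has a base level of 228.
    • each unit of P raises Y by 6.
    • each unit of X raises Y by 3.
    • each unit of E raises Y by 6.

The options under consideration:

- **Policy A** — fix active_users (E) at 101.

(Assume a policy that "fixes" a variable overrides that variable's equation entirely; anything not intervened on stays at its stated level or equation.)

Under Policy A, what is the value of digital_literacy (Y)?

1275

Policy A (E := 101):
  P = 62
  X = 23
  E = 101
  Y = 228 + 6·62 + 3·23 + 6·101 = 1275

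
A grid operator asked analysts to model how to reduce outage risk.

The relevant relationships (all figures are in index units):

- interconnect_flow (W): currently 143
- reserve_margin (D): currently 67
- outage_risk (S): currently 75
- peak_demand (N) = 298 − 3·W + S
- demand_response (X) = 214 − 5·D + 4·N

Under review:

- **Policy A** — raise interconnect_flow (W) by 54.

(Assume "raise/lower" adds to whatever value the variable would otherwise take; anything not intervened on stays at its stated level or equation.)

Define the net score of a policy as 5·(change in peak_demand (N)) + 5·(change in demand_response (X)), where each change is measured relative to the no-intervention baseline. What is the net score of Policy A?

-4050

Baseline:
  W = 143
  D = 67
  S = 75
  N = 298 − 3·143 + 75 = -56
  X = 214 − 5·67 + 4·(-56) = -345
Policy A (W + 54):
  W = 143 + 54 = 197
  D = 67
  S = 75
  N = 298 − 3·197 + 75 = -218
  X = 214 − 5·67 + 4·(-218) = -993
ΔN = -218 − (-56) = -162; ΔX = -993 − (-345) = -648
Score = 5·(-162) + 5·(-648) = -4050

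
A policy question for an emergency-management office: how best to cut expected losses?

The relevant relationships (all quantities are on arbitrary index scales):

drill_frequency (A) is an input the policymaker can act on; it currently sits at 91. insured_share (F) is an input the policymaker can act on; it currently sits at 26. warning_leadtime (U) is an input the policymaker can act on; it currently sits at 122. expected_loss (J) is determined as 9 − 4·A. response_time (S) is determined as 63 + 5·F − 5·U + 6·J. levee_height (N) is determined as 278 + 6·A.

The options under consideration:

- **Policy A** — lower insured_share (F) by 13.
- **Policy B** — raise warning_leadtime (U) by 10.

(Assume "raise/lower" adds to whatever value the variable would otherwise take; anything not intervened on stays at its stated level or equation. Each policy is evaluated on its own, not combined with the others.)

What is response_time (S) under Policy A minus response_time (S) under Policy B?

-15

Policy A (F − 13):
  A = 91
  F = 26 − 13 = 13
  U = 122
  J = 9 − 4·91 = -355
  S = 63 + 5·13 − 5·122 + 6·(-355) = -2612
Policy B (U + 10):
  A = 91
  F = 26
  U = 122 + 10 = 132
  J = 9 − 4·91 = -355
  S = 63 + 5·26 − 5·132 + 6·(-355) = -2597
S: -2612 − (-2597) = -15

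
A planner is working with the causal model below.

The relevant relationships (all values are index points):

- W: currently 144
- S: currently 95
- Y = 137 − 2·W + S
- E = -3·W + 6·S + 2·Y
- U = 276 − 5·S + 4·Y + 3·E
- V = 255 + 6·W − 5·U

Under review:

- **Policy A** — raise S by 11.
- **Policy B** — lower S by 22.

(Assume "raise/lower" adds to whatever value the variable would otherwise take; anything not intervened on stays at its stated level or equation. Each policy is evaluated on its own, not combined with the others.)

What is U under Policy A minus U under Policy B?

Policy A (S + 11):
  W = 144
  S = 95 + 11 = 106
  Y = 137 − 2·144 + 106 = -45
  E = 0 − 3·144 + 6·106 + 2·(-45) = 114
  U = 276 − 5·106 + 4·(-45) + 3·114 = -92
Policy B (S − 22):
  W = 144
  S = 95 − 22 = 73
  Y = 137 − 2·144 + 73 = -78
  E = 0 − 3·144 + 6·73 + 2·(-78) = -150
  U = 276 − 5·73 + 4·(-78) + 3·(-150) = -851
U: -92 − (-851) = 759

759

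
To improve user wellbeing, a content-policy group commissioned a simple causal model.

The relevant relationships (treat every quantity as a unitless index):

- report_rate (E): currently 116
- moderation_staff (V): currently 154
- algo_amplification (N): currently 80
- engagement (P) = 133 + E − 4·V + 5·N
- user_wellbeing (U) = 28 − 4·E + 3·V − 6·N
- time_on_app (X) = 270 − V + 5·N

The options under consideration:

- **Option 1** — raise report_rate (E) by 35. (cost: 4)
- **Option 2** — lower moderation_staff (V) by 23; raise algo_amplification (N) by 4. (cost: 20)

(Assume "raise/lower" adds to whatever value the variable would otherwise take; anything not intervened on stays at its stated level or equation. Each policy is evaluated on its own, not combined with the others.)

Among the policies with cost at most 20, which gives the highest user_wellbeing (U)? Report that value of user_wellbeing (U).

-547

Option 1 (E + 35):
  E = 116 + 35 = 151
  V = 154
  N = 80
  U = 28 − 4·151 + 3·154 − 6·80 = -594
Option 2 (V − 23, N + 4):
  E = 116
  V = 154 − 23 = 131
  N = 80 + 4 = 84
  U = 28 − 4·116 + 3·131 − 6·84 = -547
Comparing — Option 1: U=-594, Option 2: U=-547. Highest is -547 (Option 2).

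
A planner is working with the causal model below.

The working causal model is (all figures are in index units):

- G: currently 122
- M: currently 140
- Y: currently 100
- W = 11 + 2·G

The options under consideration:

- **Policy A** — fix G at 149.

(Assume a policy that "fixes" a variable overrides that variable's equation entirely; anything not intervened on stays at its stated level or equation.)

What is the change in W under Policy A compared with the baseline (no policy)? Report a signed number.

Baseline:
  G = 122
  W = 11 + 2·122 = 255
Policy A (G := 149):
  G = 149
  W = 11 + 2·149 = 309
Change in W: 309 − 255 = 54

54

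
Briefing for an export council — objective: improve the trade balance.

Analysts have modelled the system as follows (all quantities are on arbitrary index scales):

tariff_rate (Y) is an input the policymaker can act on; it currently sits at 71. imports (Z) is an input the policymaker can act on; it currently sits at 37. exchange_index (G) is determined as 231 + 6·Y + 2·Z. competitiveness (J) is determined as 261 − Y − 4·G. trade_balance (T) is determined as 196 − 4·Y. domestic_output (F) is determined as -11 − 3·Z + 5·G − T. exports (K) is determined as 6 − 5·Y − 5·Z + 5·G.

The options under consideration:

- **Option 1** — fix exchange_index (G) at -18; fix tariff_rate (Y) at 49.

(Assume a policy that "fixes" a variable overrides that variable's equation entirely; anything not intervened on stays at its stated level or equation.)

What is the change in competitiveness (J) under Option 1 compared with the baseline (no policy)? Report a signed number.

Baseline:
  Y = 71
  Z = 37
  G = 231 + 6·71 + 2·37 = 731
  J = 261 − 71 − 4·731 = -2734
Option 1 (G := -18, Y := 49):
  Y = 49
  Z = 37
  G = -18
  J = 261 − 49 − 4·(-18) = 284
Change in J: 284 − (-2734) = 3018

3018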